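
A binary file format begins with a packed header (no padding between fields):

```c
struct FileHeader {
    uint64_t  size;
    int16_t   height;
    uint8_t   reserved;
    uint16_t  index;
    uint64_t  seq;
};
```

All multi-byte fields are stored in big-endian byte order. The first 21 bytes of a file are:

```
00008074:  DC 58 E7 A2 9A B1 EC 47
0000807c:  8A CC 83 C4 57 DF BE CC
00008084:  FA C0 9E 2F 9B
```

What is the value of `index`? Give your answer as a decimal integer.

50263

`index` follows `size` (8 B), `height` (2 B), `reserved` (1 B), so it starts at offset 8 + 2 + 1 = 11 and occupies 2 bytes.
Bytes at offsets 11..12: C4 57.
Big-endian stores the most-significant byte at the lowest address.
The bytes are already most-significant first: 0xC457.
0xC457 = 50263.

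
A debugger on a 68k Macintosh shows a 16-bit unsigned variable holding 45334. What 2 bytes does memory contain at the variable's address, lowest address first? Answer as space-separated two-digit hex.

B1 16

45334 in hexadecimal, padded to 16 bits, is 0xB116.
Split into bytes (most-significant first): B1 16.
In big-endian order the high byte comes first in memory.
So the memory order matches the most-significant-first order: B1 16.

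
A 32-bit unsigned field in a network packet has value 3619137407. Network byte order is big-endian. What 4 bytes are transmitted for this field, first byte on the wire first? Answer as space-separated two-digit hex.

3619137407 in hexadecimal, padded to 32 bits, is 0xD7B7A77F.
Split into bytes (most-significant first): D7 B7 A7 7F.
Big-endian stores the most-significant byte at the lowest address.
So the memory order matches the most-significant-first order: D7 B7 A7 7F.

D7 B7 A7 7F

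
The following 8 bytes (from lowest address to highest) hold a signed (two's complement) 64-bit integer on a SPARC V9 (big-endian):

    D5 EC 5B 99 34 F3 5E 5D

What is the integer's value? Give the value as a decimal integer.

In big-endian order the high byte comes first in memory.
The bytes are already most-significant first: 0xD5EC5B9934F35E5D.
Top bit is set, so as a signed 64-bit value this is 0xD5EC5B9934F35E5D − 2^64 = -3031947735550697891.

-3031947735550697891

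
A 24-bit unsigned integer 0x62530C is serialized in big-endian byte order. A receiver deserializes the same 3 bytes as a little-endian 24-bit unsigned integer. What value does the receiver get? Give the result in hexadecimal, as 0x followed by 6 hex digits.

Stored big-endian, the bytes at ascending addresses are 62 53 0C.
Read back as little-endian, the first byte is least significant, giving 0x0C5362.

0x0C5362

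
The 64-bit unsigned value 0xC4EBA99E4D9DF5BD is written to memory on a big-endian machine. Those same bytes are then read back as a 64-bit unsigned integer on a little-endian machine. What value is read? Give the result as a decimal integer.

Stored big-endian, the bytes at ascending addresses are C4 EB A9 9E 4D 9D F5 BD.
Read back as little-endian, the first byte is least significant, giving 0xBDF59D4D9EA9EBC4.
0xBDF59D4D9EA9EBC4 = 13688019599162469316.

13688019599162469316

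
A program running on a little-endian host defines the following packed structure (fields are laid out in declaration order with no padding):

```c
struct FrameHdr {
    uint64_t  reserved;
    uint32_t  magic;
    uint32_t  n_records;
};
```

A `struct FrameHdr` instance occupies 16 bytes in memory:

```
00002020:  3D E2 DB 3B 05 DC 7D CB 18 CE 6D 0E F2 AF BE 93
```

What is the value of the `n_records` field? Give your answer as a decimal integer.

2478747634

`n_records` follows `reserved` (8 B), `magic` (4 B), so it starts at offset 8 + 4 = 12 and occupies 4 bytes.
Bytes at offsets 12..15: F2 AF BE 93.
In little-endian order the low byte comes first in memory.
Reassemble most-significant byte first: 93 BE AF F2 → 0x93BEAFF2.
0x93BEAFF2 = 2478747634.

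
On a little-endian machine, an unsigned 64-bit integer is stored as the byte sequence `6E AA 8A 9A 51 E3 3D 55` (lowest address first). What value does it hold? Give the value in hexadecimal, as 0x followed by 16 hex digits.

In little-endian order the low byte comes first in memory.
Reassemble most-significant byte first: 55 3D E3 51 9A 8A AA 6E → 0x553DE3519A8AAA6E.

0x553DE3519A8AAA6E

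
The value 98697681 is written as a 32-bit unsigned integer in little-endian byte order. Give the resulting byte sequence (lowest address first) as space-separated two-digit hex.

98697681 in hexadecimal, padded to 32 bits, is 0x05E201D1.
Split into bytes (most-significant first): 05 E2 01 D1.
In little-endian order the low byte comes first in memory.
So at ascending addresses the bytes are D1 01 E2 05.

D1 01 E2 05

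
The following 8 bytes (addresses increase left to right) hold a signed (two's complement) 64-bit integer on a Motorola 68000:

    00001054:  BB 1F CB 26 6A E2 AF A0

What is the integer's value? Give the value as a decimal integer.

Big-endian: lowest address holds the most-significant byte.
The bytes are already most-significant first: 0xBB1FCB266AE2AFA0.
Top bit is set, so as a signed 64-bit value this is 0xBB1FCB266AE2AFA0 − 2^64 = -4963024898476560480.

-4963024898476560480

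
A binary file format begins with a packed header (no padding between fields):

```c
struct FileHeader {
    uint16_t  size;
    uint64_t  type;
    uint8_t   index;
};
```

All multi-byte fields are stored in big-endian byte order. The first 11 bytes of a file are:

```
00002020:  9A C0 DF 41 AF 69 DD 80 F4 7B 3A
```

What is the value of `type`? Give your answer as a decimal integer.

16087332213166765179

`type` follows `size` (2 bytes), so it starts at byte offset 2 and occupies 8 bytes.
Bytes at offsets 2..9: DF 41 AF 69 DD 80 F4 7B.
In big-endian order the high byte comes first in memory.
The bytes are already most-significant first: 0xDF41AF69DD80F47B.
0xDF41AF69DD80F47B = 16087332213166765179.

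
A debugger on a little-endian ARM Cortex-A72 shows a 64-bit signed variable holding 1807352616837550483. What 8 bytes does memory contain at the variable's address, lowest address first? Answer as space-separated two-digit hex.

1807352616837550483 in hexadecimal, padded to 64 bits, is 0x191501A116799193.
Split into bytes (most-significant first): 19 15 01 A1 16 79 91 93.
Little-endian: lowest address holds the least-significant byte.
So at ascending addresses the bytes are 93 91 79 16 A1 01 15 19.

93 91 79 16 A1 01 15 19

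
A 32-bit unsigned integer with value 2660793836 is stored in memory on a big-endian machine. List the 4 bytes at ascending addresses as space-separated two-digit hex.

2660793836 in hexadecimal, padded to 32 bits, is 0x9E987DEC.
Split into bytes (most-significant first): 9E 98 7D EC.
Big-endian stores the most-significant byte at the lowest address.
So the memory order matches the most-significant-first order: 9E 98 7D EC.

9E 98 7D EC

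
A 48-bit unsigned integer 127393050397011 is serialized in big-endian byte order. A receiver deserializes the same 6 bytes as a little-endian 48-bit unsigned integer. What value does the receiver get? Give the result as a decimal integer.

91300334525811

127393050397011 in 48-bit hexadecimal is 0x73DD01840953.
Stored big-endian, the bytes at ascending addresses are 73 DD 01 84 09 53.
Read back as little-endian, the first byte is least significant, giving 0x53098401DD73.
0x53098401DD73 = 91300334525811.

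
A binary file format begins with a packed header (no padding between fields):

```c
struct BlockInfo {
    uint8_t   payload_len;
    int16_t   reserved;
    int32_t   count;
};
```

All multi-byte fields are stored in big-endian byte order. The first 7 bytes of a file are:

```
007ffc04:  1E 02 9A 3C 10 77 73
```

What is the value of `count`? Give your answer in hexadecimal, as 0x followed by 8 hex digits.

0x3C107773

`count` follows `payload_len` (1 B), `reserved` (2 B), so it starts at offset 1 + 2 = 3 and occupies 4 bytes.
Bytes at offsets 3..6: 3C 10 77 73.
Big-endian: lowest address holds the most-significant byte.
The bytes are already most-significant first: 0x3C107773.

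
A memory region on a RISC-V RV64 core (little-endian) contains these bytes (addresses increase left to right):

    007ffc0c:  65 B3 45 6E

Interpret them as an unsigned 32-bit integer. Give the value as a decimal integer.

1850061669

In little-endian order the low byte comes first in memory.
Reassemble most-significant byte first: 6E 45 B3 65 → 0x6E45B365.
0x6E45B365 = 1850061669.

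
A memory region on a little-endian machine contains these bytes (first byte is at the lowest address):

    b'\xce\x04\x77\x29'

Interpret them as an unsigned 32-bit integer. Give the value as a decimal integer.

Little-endian: lowest address holds the least-significant byte.
Reassemble most-significant byte first: 29 77 04 CE → 0x297704CE.
0x297704CE = 695665870.

695665870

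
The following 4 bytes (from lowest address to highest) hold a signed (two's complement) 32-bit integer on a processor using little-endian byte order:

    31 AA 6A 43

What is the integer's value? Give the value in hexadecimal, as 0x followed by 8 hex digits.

Little-endian: lowest address holds the least-significant byte.
Reassemble most-significant byte first: 43 6A AA 31 → 0x436AAA31.

0x436AAA31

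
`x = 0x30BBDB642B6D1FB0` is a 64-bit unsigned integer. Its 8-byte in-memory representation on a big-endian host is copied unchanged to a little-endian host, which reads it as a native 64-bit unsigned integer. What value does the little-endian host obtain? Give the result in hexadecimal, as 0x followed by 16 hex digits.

Stored big-endian, the bytes at ascending addresses are 30 BB DB 64 2B 6D 1F B0.
Read back as little-endian, the first byte is least significant, giving 0xB01F6D2B64DBBB30.

0xB01F6D2B64DBBB30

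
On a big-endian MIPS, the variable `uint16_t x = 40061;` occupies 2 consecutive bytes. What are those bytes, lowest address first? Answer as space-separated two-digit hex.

9C 7D

40061 in hexadecimal, padded to 16 bits, is 0x9C7D.
Split into bytes (most-significant first): 9C 7D.
Big-endian: lowest address holds the most-significant byte.
So the memory order matches the most-significant-first order: 9C 7D.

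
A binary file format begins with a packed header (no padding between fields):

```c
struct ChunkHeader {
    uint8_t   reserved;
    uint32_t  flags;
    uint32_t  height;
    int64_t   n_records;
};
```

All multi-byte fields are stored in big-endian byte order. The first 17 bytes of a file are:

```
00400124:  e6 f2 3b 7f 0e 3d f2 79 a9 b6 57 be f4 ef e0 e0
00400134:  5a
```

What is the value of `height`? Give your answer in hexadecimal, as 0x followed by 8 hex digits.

0x3DF279A9

`height` follows `reserved` (1 B), `flags` (4 B), so it starts at offset 1 + 4 = 5 and occupies 4 bytes.
Bytes at offsets 5..8: 3D F2 79 A9.
Big-endian: lowest address holds the most-significant byte.
The bytes are already most-significant first: 0x3DF279A9.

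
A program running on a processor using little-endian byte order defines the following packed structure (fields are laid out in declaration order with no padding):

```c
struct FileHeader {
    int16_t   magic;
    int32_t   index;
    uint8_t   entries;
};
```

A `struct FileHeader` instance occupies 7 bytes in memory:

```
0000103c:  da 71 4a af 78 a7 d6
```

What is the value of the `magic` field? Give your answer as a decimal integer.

29146

`magic` is the first field, at byte offset 0, occupying 2 bytes.
Bytes at offsets 0..1: DA 71.
In little-endian order the low byte comes first in memory.
Reassemble most-significant byte first: 71 DA → 0x71DA.
0x71DA = 29146.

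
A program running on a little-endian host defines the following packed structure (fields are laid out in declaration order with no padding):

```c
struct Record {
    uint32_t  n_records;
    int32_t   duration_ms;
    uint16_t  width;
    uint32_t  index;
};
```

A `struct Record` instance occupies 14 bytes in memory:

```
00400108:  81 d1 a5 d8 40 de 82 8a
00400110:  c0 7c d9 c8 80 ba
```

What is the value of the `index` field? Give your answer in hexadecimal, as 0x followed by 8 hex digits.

0xBA80C8D9

`index` follows `n_records` (4 B), `duration_ms` (4 B), `width` (2 B), so it starts at offset 4 + 4 + 2 = 10 and occupies 4 bytes.
Bytes at offsets 10..13: D9 C8 80 BA.
In little-endian order the low byte comes first in memory.
Reassemble most-significant byte first: BA 80 C8 D9 → 0xBA80C8D9.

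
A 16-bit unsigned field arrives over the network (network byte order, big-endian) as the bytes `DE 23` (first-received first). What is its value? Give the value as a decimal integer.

Big-endian: lowest address holds the most-significant byte.
The bytes are already most-significant first: 0xDE23.
0xDE23 = 56867.

56867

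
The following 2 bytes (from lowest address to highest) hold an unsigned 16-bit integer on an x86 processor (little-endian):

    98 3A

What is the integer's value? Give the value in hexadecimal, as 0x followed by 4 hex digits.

0x3A98

Little-endian stores the least-significant byte at the lowest address.
Reassemble most-significant byte first: 3A 98 → 0x3A98.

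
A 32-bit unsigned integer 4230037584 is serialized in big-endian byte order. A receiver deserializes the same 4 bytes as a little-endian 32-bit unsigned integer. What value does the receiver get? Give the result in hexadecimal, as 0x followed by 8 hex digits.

0x504021FC

4230037584 in 32-bit hexadecimal is 0xFC214050.
Stored big-endian, the bytes at ascending addresses are FC 21 40 50.
Read back as little-endian, the first byte is least significant, giving 0x504021FC.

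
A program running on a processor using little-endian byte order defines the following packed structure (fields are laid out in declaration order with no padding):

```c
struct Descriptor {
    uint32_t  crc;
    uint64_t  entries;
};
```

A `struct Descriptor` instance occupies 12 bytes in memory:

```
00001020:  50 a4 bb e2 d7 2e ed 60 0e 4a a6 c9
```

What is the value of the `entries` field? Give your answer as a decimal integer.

14530382673373638359

`entries` follows `crc` (4 bytes), so it starts at byte offset 4 and occupies 8 bytes.
Bytes at offsets 4..11: D7 2E ED 60 0E 4A A6 C9.
Little-endian: lowest address holds the least-significant byte.
Reassemble most-significant byte first: C9 A6 4A 0E 60 ED 2E D7 → 0xC9A64A0E60ED2ED7.
0xC9A64A0E60ED2ED7 = 14530382673373638359.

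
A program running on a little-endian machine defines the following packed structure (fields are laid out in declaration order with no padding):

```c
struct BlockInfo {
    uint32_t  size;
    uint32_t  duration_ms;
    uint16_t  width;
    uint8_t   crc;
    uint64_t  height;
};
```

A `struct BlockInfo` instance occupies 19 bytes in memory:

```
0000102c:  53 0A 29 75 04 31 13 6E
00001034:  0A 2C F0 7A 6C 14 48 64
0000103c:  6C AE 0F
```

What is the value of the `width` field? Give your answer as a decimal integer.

`width` follows `size` (4 B), `duration_ms` (4 B), so it starts at offset 4 + 4 = 8 and occupies 2 bytes.
Bytes at offsets 8..9: 0A 2C.
Little-endian stores the least-significant byte at the lowest address.
Reassemble most-significant byte first: 2C 0A → 0x2C0A.
0x2C0A = 11274.

11274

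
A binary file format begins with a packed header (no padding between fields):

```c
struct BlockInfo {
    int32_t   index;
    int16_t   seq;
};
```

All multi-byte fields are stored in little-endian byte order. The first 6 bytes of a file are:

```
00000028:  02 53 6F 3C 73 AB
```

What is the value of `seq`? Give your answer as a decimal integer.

-21645

`seq` follows `index` (4 bytes), so it starts at byte offset 4 and occupies 2 bytes.
Bytes at offsets 4..5: 73 AB.
Little-endian stores the least-significant byte at the lowest address.
Reassemble most-significant byte first: AB 73 → 0xAB73.
Top bit is set, so as a signed 16-bit value this is 0xAB73 − 2^16 = -21645.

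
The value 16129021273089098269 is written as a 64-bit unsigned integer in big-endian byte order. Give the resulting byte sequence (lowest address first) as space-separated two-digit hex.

DF D5 CB 64 85 31 C2 1D

16129021273089098269 in hexadecimal, padded to 64 bits, is 0xDFD5CB648531C21D.
Split into bytes (most-significant first): DF D5 CB 64 85 31 C2 1D.
In big-endian order the high byte comes first in memory.
So the memory order matches the most-significant-first order: DF D5 CB 64 85 31 C2 1D.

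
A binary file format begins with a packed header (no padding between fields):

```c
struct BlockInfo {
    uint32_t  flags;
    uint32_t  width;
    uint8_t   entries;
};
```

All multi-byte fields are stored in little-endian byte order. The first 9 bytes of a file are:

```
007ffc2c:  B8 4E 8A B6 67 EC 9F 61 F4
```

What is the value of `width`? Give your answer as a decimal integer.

1637870695

`width` follows `flags` (4 bytes), so it starts at byte offset 4 and occupies 4 bytes.
Bytes at offsets 4..7: 67 EC 9F 61.
In little-endian order the low byte comes first in memory.
Reassemble most-significant byte first: 61 9F EC 67 → 0x619FEC67.
0x619FEC67 = 1637870695.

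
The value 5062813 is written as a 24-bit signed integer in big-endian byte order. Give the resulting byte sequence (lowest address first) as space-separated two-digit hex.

4D 40 9D

5062813 in hexadecimal, padded to 24 bits, is 0x4D409D.
Split into bytes (most-significant first): 4D 40 9D.
Big-endian: lowest address holds the most-significant byte.
So the memory order matches the most-significant-first order: 4D 40 9D.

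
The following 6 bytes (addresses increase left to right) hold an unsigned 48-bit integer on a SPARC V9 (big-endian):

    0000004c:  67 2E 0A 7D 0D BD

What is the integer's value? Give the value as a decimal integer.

113447442124221

Big-endian stores the most-significant byte at the lowest address.
The bytes are already most-significant first: 0x672E0A7D0DBD.
0x672E0A7D0DBD = 113447442124221.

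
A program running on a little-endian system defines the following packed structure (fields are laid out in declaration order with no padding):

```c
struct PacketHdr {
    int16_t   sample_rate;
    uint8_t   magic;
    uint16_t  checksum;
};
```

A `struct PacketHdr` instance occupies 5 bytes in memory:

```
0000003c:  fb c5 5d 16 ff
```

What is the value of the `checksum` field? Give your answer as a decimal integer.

`checksum` follows `sample_rate` (2 B), `magic` (1 B), so it starts at offset 2 + 1 = 3 and occupies 2 bytes.
Bytes at offsets 3..4: 16 FF.
Little-endian stores the least-significant byte at the lowest address.
Reassemble most-significant byte first: FF 16 → 0xFF16.
0xFF16 = 65302.

65302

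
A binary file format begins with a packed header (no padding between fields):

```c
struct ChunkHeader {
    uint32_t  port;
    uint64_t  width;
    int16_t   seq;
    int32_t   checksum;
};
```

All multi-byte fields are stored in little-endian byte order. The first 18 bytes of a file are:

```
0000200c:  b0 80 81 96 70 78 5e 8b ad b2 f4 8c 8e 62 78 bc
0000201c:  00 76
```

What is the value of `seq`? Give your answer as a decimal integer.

25230

`seq` follows `port` (4 B), `width` (8 B), so it starts at offset 4 + 8 = 12 and occupies 2 bytes.
Bytes at offsets 12..13: 8E 62.
Little-endian stores the least-significant byte at the lowest address.
Reassemble most-significant byte first: 62 8E → 0x628E.
0x628E = 25230.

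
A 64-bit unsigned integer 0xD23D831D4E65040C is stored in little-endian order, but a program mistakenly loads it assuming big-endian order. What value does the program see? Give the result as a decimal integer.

Stored little-endian, the bytes at ascending addresses are 0C 04 65 4E 1D 83 3D D2.
Read back as big-endian, the last byte is least significant, giving 0x0C04654E1D833DD2.
0x0C04654E1D833DD2 = 865928414538972626.

865928414538972626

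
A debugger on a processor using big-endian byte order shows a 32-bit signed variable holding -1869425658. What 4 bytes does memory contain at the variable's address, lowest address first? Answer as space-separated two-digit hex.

90 92 D4 06

Two's complement of -1869425658 in 32 bits: 1869425658 = 0x6F6D2BFA; invert → 0x9092D405; add 1 → 0x9092D406.
Split into bytes (most-significant first): 90 92 D4 06.
Big-endian: lowest address holds the most-significant byte.
So the memory order matches the most-significant-first order: 90 92 D4 06.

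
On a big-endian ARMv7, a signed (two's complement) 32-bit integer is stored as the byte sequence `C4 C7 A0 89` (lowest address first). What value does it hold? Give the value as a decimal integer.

-993550199

In big-endian order the high byte comes first in memory.
The bytes are already most-significant first: 0xC4C7A089.
Top bit is set, so as a signed 32-bit value this is 0xC4C7A089 − 2^32 = -993550199.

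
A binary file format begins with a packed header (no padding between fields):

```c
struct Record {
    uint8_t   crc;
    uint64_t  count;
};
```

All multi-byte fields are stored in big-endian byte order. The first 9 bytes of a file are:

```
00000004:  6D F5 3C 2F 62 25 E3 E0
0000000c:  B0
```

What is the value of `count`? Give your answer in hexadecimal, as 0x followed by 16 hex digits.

`count` follows `crc` (1 byte), so it starts at byte offset 1 and occupies 8 bytes.
Bytes at offsets 1..8: F5 3C 2F 62 25 E3 E0 B0.
In big-endian order the high byte comes first in memory.
The bytes are already most-significant first: 0xF53C2F6225E3E0B0.

0xF53C2F6225E3E0B0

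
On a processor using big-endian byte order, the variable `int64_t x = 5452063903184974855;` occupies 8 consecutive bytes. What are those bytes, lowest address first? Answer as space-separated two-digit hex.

4B A9 9F 3B D2 11 F4 07

5452063903184974855 in hexadecimal, padded to 64 bits, is 0x4BA99F3BD211F407.
Split into bytes (most-significant first): 4B A9 9F 3B D2 11 F4 07.
Big-endian stores the most-significant byte at the lowest address.
So the memory order matches the most-significant-first order: 4B A9 9F 3B D2 11 F4 07.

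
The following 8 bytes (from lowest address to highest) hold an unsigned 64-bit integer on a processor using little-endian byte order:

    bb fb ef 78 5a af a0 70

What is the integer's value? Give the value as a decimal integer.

Little-endian: lowest address holds the least-significant byte.
Reassemble most-significant byte first: 70 A0 AF 5A 78 EF FB BB → 0x70A0AF5A78EFFBBB.
0x70A0AF5A78EFFBBB = 8115679331632544699.

8115679331632544699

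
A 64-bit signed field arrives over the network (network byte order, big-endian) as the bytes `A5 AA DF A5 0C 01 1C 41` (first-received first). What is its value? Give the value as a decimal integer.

In big-endian order the high byte comes first in memory.
The bytes are already most-significant first: 0xA5AADFA50C011C41.
Top bit is set, so as a signed 64-bit value this is 0xA5AADFA50C011C41 − 2^64 = -6509144411446633407.

-6509144411446633407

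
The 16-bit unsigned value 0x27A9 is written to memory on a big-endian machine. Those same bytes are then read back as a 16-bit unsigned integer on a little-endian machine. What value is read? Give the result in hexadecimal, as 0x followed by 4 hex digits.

Stored big-endian, the bytes at ascending addresses are 27 A9.
Read back as little-endian, the first byte is least significant, giving 0xA927.

0xA927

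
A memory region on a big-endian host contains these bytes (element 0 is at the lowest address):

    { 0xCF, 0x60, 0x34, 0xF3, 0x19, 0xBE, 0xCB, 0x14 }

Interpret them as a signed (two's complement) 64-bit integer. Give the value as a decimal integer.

-3503742291380614380

Big-endian: lowest address holds the most-significant byte.
The bytes are already most-significant first: 0xCF6034F319BECB14.
Top bit is set, so as a signed 64-bit value this is 0xCF6034F319BECB14 − 2^64 = -3503742291380614380.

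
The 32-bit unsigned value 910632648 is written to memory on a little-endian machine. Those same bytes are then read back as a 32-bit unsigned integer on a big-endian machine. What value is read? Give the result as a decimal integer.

910632648 in 32-bit hexadecimal is 0x364726C8.
Stored little-endian, the bytes at ascending addresses are C8 26 47 36.
Read back as big-endian, the last byte is least significant, giving 0xC8264736.
0xC8264736 = 3357951798.

3357951798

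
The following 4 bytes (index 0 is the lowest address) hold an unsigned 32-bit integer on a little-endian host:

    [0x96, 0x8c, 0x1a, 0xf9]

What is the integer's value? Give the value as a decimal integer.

Little-endian: lowest address holds the least-significant byte.
Reassemble most-significant byte first: F9 1A 8C 96 → 0xF91A8C96.
0xF91A8C96 = 4179266710.

4179266710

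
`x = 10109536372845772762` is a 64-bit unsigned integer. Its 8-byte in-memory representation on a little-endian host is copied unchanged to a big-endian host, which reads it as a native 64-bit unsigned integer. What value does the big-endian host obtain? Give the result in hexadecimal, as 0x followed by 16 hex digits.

10109536372845772762 in 64-bit hexadecimal is 0x8C4C49C4BB5CFFDA.
Stored little-endian, the bytes at ascending addresses are DA FF 5C BB C4 49 4C 8C.
Read back as big-endian, the last byte is least significant, giving 0xDAFF5CBBC4494C8C.

0xDAFF5CBBC4494C8C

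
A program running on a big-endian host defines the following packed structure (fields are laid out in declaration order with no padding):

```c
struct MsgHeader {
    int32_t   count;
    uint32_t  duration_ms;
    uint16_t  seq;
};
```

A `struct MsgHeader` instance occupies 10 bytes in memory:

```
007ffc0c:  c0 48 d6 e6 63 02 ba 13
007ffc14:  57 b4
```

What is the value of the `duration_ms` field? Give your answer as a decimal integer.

1661123091

`duration_ms` follows `count` (4 bytes), so it starts at byte offset 4 and occupies 4 bytes.
Bytes at offsets 4..7: 63 02 BA 13.
Big-endian: lowest address holds the most-significant byte.
The bytes are already most-significant first: 0x6302BA13.
0x6302BA13 = 1661123091.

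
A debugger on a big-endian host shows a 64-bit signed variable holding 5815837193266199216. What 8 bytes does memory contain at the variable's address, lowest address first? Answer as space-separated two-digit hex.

50 B6 01 1D 18 22 FA B0

5815837193266199216 in hexadecimal, padded to 64 bits, is 0x50B6011D1822FAB0.
Split into bytes (most-significant first): 50 B6 01 1D 18 22 FA B0.
In big-endian order the high byte comes first in memory.
So the memory order matches the most-significant-first order: 50 B6 01 1D 18 22 FA B0.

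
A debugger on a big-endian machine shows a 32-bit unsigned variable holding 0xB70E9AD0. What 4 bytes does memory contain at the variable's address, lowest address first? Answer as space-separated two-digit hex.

Split into bytes (most-significant first): B7 0E 9A D0.
Big-endian stores the most-significant byte at the lowest address.
So the memory order matches the most-significant-first order: B7 0E 9A D0.

B7 0E 9A D0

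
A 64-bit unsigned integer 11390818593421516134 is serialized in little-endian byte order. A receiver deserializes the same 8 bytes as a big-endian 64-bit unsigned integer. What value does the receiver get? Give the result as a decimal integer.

11390818593421516134 in 64-bit hexadecimal is 0x9E145128D9CDDD66.
Stored little-endian, the bytes at ascending addresses are 66 DD CD D9 28 51 14 9E.
Read back as big-endian, the last byte is least significant, giving 0x66DDCDD92851149E.
0x66DDCDD92851149E = 7412306894289704094.

7412306894289704094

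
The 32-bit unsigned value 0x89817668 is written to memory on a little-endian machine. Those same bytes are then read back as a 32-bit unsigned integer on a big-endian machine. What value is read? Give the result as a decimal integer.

Stored little-endian, the bytes at ascending addresses are 68 76 81 89.
Read back as big-endian, the last byte is least significant, giving 0x68768189.
0x68768189 = 1752596873.

1752596873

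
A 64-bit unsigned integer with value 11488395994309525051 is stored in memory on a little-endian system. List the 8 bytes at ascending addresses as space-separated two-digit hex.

3B FE D6 E7 49 FB 6E 9F

11488395994309525051 in hexadecimal, padded to 64 bits, is 0x9F6EFB49E7D6FE3B.
Split into bytes (most-significant first): 9F 6E FB 49 E7 D6 FE 3B.
Little-endian: lowest address holds the least-significant byte.
So at ascending addresses the bytes are 3B FE D6 E7 49 FB 6E 9F.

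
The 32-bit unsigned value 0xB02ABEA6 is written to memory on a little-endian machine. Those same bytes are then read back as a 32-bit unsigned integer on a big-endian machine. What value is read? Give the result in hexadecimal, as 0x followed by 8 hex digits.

Stored little-endian, the bytes at ascending addresses are A6 BE 2A B0.
Read back as big-endian, the last byte is least significant, giving 0xA6BE2AB0.

0xA6BE2AB0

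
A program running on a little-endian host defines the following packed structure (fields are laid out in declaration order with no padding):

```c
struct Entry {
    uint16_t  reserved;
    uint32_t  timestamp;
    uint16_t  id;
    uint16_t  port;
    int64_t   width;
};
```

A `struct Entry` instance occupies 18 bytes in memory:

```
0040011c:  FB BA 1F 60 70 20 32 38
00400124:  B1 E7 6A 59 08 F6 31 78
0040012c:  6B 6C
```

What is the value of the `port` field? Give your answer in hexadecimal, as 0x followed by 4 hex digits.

`port` follows `reserved` (2 B), `timestamp` (4 B), `id` (2 B), so it starts at offset 2 + 4 + 2 = 8 and occupies 2 bytes.
Bytes at offsets 8..9: B1 E7.
In little-endian order the low byte comes first in memory.
Reassemble most-significant byte first: E7 B1 → 0xE7B1.

0xE7B1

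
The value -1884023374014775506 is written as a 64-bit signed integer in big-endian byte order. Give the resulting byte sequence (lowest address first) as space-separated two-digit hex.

Two's complement of -1884023374014775506 in 64 bits: 1884023374014775506 = 0x1A256546D4AF00D2; invert → 0xE5DA9AB92B50FF2D; add 1 → 0xE5DA9AB92B50FF2E.
Split into bytes (most-significant first): E5 DA 9A B9 2B 50 FF 2E.
In big-endian order the high byte comes first in memory.
So the memory order matches the most-significant-first order: E5 DA 9A B9 2B 50 FF 2E.

E5 DA 9A B9 2B 50 FF 2E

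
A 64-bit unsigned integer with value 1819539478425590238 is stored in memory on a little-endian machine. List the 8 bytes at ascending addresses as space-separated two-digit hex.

1819539478425590238 in hexadecimal, padded to 64 bits, is 0x19404D83EA5B59DE.
Split into bytes (most-significant first): 19 40 4D 83 EA 5B 59 DE.
Little-endian stores the least-significant byte at the lowest address.
So at ascending addresses the bytes are DE 59 5B EA 83 4D 40 19.

DE 59 5B EA 83 4D 40 19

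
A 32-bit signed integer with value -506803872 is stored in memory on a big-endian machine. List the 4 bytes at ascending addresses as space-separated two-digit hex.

E1 CA C9 60

Two's complement of -506803872 in 32 bits: 506803872 = 0x1E3536A0; invert → 0xE1CAC95F; add 1 → 0xE1CAC960.
Split into bytes (most-significant first): E1 CA C9 60.
Big-endian stores the most-significant byte at the lowest address.
So the memory order matches the most-significant-first order: E1 CA C9 60.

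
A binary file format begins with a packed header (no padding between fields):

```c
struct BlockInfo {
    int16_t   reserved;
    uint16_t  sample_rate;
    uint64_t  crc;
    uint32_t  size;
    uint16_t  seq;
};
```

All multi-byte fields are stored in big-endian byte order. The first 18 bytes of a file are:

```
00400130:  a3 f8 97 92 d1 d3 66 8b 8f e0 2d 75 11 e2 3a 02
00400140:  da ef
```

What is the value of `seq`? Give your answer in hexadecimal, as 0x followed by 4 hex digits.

`seq` follows `reserved` (2 B), `sample_rate` (2 B), `crc` (8 B), `size` (4 B), so it starts at offset 2 + 2 + 8 + 4 = 16 and occupies 2 bytes.
Bytes at offsets 16..17: DA EF.
In big-endian order the high byte comes first in memory.
The bytes are already most-significant first: 0xDAEF.

0xDAEF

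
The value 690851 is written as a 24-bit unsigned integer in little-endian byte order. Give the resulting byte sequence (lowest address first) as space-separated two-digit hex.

A3 8A 0A

690851 in hexadecimal, padded to 24 bits, is 0x0A8AA3.
Split into bytes (most-significant first): 0A 8A A3.
In little-endian order the low byte comes first in memory.
So at ascending addresses the bytes are A3 8A 0A.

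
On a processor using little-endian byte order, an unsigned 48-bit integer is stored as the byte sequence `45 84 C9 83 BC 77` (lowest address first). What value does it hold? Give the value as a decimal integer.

131651548578885

Little-endian stores the least-significant byte at the lowest address.
Reassemble most-significant byte first: 77 BC 83 C9 84 45 → 0x77BC83C98445.
0x77BC83C98445 = 131651548578885.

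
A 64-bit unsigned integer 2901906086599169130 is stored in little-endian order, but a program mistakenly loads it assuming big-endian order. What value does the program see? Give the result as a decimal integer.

2901906086599169130 in 64-bit hexadecimal is 0x2845A435F749946A.
Stored little-endian, the bytes at ascending addresses are 6A 94 49 F7 35 A4 45 28.
Read back as big-endian, the last byte is least significant, giving 0x6A9449F735A44528.
0x6A9449F735A44528 = 7679844590679246120.

7679844590679246120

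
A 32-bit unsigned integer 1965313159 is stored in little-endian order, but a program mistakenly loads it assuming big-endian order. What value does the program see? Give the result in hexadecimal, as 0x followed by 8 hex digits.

0x874C2475

1965313159 in 32-bit hexadecimal is 0x75244C87.
Stored little-endian, the bytes at ascending addresses are 87 4C 24 75.
Read back as big-endian, the last byte is least significant, giving 0x874C2475.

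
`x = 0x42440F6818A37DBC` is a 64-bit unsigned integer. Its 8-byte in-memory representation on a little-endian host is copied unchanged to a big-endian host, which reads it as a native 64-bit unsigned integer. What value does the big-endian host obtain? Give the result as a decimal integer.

13582191376439657538

Stored little-endian, the bytes at ascending addresses are BC 7D A3 18 68 0F 44 42.
Read back as big-endian, the last byte is least significant, giving 0xBC7DA318680F4442.
0xBC7DA318680F4442 = 13582191376439657538.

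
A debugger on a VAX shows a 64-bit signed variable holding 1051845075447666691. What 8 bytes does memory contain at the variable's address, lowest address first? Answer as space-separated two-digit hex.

03 58 CD F0 85 E7 98 0E

1051845075447666691 in hexadecimal, padded to 64 bits, is 0x0E98E785F0CD5803.
Split into bytes (most-significant first): 0E 98 E7 85 F0 CD 58 03.
Little-endian: lowest address holds the least-significant byte.
So at ascending addresses the bytes are 03 58 CD F0 85 E7 98 0E.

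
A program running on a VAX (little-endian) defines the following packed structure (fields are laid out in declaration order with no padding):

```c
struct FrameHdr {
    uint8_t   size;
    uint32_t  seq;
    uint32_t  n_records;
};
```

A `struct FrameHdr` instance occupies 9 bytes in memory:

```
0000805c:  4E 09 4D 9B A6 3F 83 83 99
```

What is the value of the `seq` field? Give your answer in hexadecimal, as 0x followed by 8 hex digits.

0xA69B4D09

`seq` follows `size` (1 byte), so it starts at byte offset 1 and occupies 4 bytes.
Bytes at offsets 1..4: 09 4D 9B A6.
Little-endian: lowest address holds the least-significant byte.
Reassemble most-significant byte first: A6 9B 4D 09 → 0xA69B4D09.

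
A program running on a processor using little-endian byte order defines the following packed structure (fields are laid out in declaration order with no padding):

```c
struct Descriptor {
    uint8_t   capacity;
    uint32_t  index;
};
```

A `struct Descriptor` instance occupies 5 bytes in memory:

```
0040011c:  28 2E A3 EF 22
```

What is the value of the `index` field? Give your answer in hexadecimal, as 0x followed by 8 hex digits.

`index` follows `capacity` (1 byte), so it starts at byte offset 1 and occupies 4 bytes.
Bytes at offsets 1..4: 2E A3 EF 22.
In little-endian order the low byte comes first in memory.
Reassemble most-significant byte first: 22 EF A3 2E → 0x22EFA32E.

0x22EFA32E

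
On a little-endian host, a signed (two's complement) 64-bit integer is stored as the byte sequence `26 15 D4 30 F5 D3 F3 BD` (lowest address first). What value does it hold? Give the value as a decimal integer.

In little-endian order the low byte comes first in memory.
Reassemble most-significant byte first: BD F3 D3 F5 30 D4 15 26 → 0xBDF3D3F530D41526.
Top bit is set, so as a signed 64-bit value this is 0xBDF3D3F530D41526 − 2^64 = -4759227331160828634.

-4759227331160828634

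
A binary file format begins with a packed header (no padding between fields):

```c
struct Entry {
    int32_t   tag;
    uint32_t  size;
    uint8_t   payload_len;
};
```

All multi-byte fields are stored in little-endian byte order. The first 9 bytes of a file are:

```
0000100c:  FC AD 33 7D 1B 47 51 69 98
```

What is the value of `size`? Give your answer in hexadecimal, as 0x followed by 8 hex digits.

0x6951471B

`size` follows `tag` (4 bytes), so it starts at byte offset 4 and occupies 4 bytes.
Bytes at offsets 4..7: 1B 47 51 69.
Little-endian: lowest address holds the least-significant byte.
Reassemble most-significant byte first: 69 51 47 1B → 0x6951471B.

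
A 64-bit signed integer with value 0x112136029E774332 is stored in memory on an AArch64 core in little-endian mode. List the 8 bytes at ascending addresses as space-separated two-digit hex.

32 43 77 9E 02 36 21 11

Split into bytes (most-significant first): 11 21 36 02 9E 77 43 32.
In little-endian order the low byte comes first in memory.
So at ascending addresses the bytes are 32 43 77 9E 02 36 21 11.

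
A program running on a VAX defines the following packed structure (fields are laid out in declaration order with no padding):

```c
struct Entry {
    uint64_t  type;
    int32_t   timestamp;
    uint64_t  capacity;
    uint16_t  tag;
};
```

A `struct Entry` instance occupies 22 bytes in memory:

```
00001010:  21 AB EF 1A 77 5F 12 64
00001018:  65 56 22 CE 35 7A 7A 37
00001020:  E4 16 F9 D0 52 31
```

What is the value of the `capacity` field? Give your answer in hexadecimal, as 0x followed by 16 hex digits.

0xD0F916E4377A7A35

`capacity` follows `type` (8 B), `timestamp` (4 B), so it starts at offset 8 + 4 = 12 and occupies 8 bytes.
Bytes at offsets 12..19: 35 7A 7A 37 E4 16 F9 D0.
Little-endian: lowest address holds the least-significant byte.
Reassemble most-significant byte first: D0 F9 16 E4 37 7A 7A 35 → 0xD0F916E4377A7A35.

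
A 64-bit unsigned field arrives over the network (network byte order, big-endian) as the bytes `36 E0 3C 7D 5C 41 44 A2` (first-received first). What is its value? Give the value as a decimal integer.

Big-endian stores the most-significant byte at the lowest address.
The bytes are already most-significant first: 0x36E03C7D5C4144A2.
0x36E03C7D5C4144A2 = 3954226981947655330.

3954226981947655330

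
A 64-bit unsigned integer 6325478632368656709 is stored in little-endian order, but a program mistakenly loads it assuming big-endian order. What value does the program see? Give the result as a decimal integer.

4994958610482972759

6325478632368656709 in 64-bit hexadecimal is 0x57C89D4D64A85145.
Stored little-endian, the bytes at ascending addresses are 45 51 A8 64 4D 9D C8 57.
Read back as big-endian, the last byte is least significant, giving 0x4551A8644D9DC857.
0x4551A8644D9DC857 = 4994958610482972759.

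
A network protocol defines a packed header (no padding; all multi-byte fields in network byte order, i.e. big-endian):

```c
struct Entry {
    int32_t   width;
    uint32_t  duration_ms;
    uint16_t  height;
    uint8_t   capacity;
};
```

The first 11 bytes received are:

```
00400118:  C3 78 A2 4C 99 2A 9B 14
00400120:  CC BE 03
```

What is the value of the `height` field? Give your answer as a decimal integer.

`height` follows `width` (4 B), `duration_ms` (4 B), so it starts at offset 4 + 4 = 8 and occupies 2 bytes.
Bytes at offsets 8..9: CC BE.
In big-endian order the high byte comes first in memory.
The bytes are already most-significant first: 0xCCBE.
0xCCBE = 52414.

52414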